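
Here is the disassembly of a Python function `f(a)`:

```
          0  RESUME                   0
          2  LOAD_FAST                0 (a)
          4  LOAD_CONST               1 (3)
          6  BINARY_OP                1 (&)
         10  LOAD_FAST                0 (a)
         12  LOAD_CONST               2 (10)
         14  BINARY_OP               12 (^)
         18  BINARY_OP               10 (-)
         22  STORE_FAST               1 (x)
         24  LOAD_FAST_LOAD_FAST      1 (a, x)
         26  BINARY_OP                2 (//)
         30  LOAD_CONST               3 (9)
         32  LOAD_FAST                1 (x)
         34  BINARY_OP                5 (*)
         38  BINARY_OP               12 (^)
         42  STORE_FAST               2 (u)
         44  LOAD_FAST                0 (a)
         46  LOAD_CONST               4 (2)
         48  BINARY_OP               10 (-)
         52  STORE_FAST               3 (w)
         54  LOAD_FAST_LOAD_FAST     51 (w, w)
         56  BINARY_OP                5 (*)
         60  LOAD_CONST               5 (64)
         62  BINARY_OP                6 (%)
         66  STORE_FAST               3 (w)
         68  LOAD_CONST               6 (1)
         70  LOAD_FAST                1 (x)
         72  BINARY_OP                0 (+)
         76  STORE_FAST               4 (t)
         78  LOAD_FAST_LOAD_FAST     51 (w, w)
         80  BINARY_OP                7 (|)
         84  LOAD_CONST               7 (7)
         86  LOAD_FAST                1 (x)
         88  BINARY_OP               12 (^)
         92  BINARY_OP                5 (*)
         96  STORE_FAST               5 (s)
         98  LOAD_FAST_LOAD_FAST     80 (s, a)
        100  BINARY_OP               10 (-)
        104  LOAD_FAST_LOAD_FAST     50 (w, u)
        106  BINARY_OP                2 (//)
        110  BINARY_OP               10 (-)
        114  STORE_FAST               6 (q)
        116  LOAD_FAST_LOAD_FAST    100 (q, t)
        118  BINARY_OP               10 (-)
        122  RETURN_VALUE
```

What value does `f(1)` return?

-7

LOAD_FAST a → push 1. Stack: [1]
LOAD_CONST → push 3. Stack: [1, 3]
BINARY_OP & → 1 & 3 = 1. Stack: [1]
LOAD_FAST a → push 1. Stack: [1, 1]
LOAD_CONST → push 10. Stack: [1, 1, 10]
BINARY_OP ^ → 1 ^ 10 = 11. Stack: [1, 11]
BINARY_OP - → 1 - 11 = -10. Stack: [-10]
STORE_FAST x → x=-10. Stack: []
LOAD_FAST_LOAD_FAST a,x → push 1,-10. Stack: [1, -10]
BINARY_OP // → 1 // -10 = -1. Stack: [-1]
LOAD_CONST → push 9. Stack: [-1, 9]
LOAD_FAST x → push -10. Stack: [-1, 9, -10]
BINARY_OP * → 9 * -10 = -90. Stack: [-1, -90]
BINARY_OP ^ → -1 ^ -90 = 89. Stack: [89]
STORE_FAST u → u=89. Stack: []
LOAD_FAST a → push 1. Stack: [1]
LOAD_CONST → push 2. Stack: [1, 2]
BINARY_OP - → 1 - 2 = -1. Stack: [-1]
STORE_FAST w → w=-1. Stack: []
LOAD_FAST_LOAD_FAST w,w → push -1,-1. Stack: [-1, -1]
BINARY_OP * → -1 * -1 = 1. Stack: [1]
LOAD_CONST → push 64. Stack: [1, 64]
BINARY_OP % → 1 % 64 = 1. Stack: [1]
STORE_FAST w → w=1. Stack: []
LOAD_CONST → push 1. Stack: [1]
LOAD_FAST x → push -10. Stack: [1, -10]
BINARY_OP + → 1 + -10 = -9. Stack: [-9]
STORE_FAST t → t=-9. Stack: []
LOAD_FAST_LOAD_FAST w,w → push 1,1. Stack: [1, 1]
BINARY_OP | → 1 | 1 = 1. Stack: [1]
LOAD_CONST → push 7. Stack: [1, 7]
LOAD_FAST x → push -10. Stack: [1, 7, -10]
BINARY_OP ^ → 7 ^ -10 = -15. Stack: [1, -15]
BINARY_OP * → 1 * -15 = -15. Stack: [-15]
STORE_FAST s → s=-15. Stack: []
LOAD_FAST_LOAD_FAST s,a → push -15,1. Stack: [-15, 1]
BINARY_OP - → -15 - 1 = -16. Stack: [-16]
LOAD_FAST_LOAD_FAST w,u → push 1,89. Stack: [-16, 1, 89]
BINARY_OP // → 1 // 89 = 0. Stack: [-16, 0]
BINARY_OP - → -16 - 0 = -16. Stack: [-16]
STORE_FAST q → q=-16. Stack: []
LOAD_FAST_LOAD_FAST q,t → push -16,-9. Stack: [-16, -9]
BINARY_OP - → -16 - -9 = -7. Stack: [-7]
RETURN_VALUE → return -7.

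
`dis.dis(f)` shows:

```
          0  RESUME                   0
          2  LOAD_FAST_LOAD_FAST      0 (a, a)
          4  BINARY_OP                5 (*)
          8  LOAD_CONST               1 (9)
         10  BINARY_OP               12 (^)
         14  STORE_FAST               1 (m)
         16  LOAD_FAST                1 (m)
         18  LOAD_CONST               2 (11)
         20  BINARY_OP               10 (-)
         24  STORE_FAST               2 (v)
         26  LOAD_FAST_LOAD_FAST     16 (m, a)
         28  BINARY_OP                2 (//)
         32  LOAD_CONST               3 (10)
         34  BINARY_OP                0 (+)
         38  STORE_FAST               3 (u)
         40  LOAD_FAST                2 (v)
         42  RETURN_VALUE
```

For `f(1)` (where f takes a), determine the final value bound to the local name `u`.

18

LOAD_FAST_LOAD_FAST a,a → push 1,1. Stack: [1, 1]
BINARY_OP * → 1 * 1 = 1. Stack: [1]
LOAD_CONST → push 9. Stack: [1, 9]
BINARY_OP ^ → 1 ^ 9 = 8. Stack: [8]
STORE_FAST m → m=8. Stack: []
LOAD_FAST m → push 8. Stack: [8]
LOAD_CONST → push 11. Stack: [8, 11]
BINARY_OP - → 8 - 11 = -3. Stack: [-3]
STORE_FAST v → v=-3. Stack: []
LOAD_FAST_LOAD_FAST m,a → push 8,1. Stack: [8, 1]
BINARY_OP // → 8 // 1 = 8. Stack: [8]
LOAD_CONST → push 10. Stack: [8, 10]
BINARY_OP + → 8 + 10 = 18. Stack: [18]
STORE_FAST u → u=18. Stack: []
LOAD_FAST v → push -3. Stack: [-3]
RETURN_VALUE → return -3.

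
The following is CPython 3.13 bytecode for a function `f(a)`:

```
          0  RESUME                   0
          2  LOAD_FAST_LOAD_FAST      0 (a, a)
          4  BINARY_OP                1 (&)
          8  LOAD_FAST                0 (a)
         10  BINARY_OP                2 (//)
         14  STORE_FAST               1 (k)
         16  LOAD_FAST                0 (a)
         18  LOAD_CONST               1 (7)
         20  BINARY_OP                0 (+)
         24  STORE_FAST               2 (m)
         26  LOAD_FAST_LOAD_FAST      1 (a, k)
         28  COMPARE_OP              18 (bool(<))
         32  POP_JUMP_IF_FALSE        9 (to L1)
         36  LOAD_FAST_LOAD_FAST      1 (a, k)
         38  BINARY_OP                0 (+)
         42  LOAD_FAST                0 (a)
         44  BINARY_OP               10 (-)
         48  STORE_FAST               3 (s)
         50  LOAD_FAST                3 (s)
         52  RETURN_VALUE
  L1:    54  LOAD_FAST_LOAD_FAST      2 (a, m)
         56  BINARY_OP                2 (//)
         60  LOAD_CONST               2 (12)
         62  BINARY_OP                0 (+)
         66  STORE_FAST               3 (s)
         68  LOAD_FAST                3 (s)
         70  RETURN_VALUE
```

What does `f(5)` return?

LOAD_FAST_LOAD_FAST a,a → push 5,5. Stack: [5, 5]
BINARY_OP & → 5 & 5 = 5. Stack: [5]
LOAD_FAST a → push 5. Stack: [5, 5]
BINARY_OP // → 5 // 5 = 1. Stack: [1]
STORE_FAST k → k=1. Stack: []
LOAD_FAST a → push 5. Stack: [5]
LOAD_CONST → push 7. Stack: [5, 7]
BINARY_OP + → 5 + 7 = 12. Stack: [12]
STORE_FAST m → m=12. Stack: []
LOAD_FAST_LOAD_FAST a,k → push 5,1. Stack: [5, 1]
COMPARE_OP bool(<) → 5 vs 1 = False. Stack: [False]
POP_JUMP_IF_FALSE → pop False; jump. Stack: []
LOAD_FAST_LOAD_FAST a,m → push 5,12. Stack: [5, 12]
BINARY_OP // → 5 // 12 = 0. Stack: [0]
LOAD_CONST → push 12. Stack: [0, 12]
BINARY_OP + → 0 + 12 = 12. Stack: [12]
STORE_FAST s → s=12. Stack: []
LOAD_FAST s → push 12. Stack: [12]
RETURN_VALUE → return 12.

12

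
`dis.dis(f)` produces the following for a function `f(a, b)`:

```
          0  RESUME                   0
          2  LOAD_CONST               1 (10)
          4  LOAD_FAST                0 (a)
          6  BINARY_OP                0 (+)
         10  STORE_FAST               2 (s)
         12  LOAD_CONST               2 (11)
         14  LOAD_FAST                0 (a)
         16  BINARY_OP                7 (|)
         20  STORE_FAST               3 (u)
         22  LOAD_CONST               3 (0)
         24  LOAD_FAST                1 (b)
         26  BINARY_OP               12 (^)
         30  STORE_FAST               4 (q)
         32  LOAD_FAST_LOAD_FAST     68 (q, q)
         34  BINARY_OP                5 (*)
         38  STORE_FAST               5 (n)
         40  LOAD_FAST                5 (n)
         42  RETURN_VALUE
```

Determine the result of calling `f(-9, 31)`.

961

LOAD_CONST → push 10. Stack: [10]
LOAD_FAST a → push -9. Stack: [10, -9]
BINARY_OP + → 10 + -9 = 1. Stack: [1]
STORE_FAST s → s=1. Stack: []
LOAD_CONST → push 11. Stack: [11]
LOAD_FAST a → push -9. Stack: [11, -9]
BINARY_OP | → 11 | -9 = -1. Stack: [-1]
STORE_FAST u → u=-1. Stack: []
LOAD_CONST → push 0. Stack: [0]
LOAD_FAST b → push 31. Stack: [0, 31]
BINARY_OP ^ → 0 ^ 31 = 31. Stack: [31]
STORE_FAST q → q=31. Stack: []
LOAD_FAST_LOAD_FAST q,q → push 31,31. Stack: [31, 31]
BINARY_OP * → 31 * 31 = 961. Stack: [961]
STORE_FAST n → n=961. Stack: []
LOAD_FAST n → push 961. Stack: [961]
RETURN_VALUE → return 961.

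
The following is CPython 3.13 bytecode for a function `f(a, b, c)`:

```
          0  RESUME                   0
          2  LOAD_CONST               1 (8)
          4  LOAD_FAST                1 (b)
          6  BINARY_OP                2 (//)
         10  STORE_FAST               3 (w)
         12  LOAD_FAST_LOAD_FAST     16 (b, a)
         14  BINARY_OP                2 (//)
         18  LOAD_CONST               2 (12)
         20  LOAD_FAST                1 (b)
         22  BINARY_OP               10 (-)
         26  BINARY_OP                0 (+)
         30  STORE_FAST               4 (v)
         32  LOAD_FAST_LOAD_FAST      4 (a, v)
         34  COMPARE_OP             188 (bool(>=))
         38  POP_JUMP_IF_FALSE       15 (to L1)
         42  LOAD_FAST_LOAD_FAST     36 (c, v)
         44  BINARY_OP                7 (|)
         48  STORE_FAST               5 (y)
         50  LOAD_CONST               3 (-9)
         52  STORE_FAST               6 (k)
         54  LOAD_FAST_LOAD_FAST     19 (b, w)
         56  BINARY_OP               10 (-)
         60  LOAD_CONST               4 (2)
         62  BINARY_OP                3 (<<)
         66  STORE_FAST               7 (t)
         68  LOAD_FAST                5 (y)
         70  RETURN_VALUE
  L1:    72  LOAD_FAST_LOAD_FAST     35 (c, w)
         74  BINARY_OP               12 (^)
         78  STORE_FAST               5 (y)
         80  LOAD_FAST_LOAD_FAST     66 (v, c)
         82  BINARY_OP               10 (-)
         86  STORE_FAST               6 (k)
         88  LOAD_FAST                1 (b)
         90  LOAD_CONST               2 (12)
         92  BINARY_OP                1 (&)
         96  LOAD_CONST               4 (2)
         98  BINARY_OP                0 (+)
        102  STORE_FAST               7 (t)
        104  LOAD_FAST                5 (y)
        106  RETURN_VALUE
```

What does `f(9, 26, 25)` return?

LOAD_CONST → push 8. Stack: [8]
LOAD_FAST b → push 26. Stack: [8, 26]
BINARY_OP // → 8 // 26 = 0. Stack: [0]
STORE_FAST w → w=0. Stack: []
LOAD_FAST_LOAD_FAST b,a → push 26,9. Stack: [26, 9]
BINARY_OP // → 26 // 9 = 2. Stack: [2]
LOAD_CONST → push 12. Stack: [2, 12]
LOAD_FAST b → push 26. Stack: [2, 12, 26]
BINARY_OP - → 12 - 26 = -14. Stack: [2, -14]
BINARY_OP + → 2 + -14 = -12. Stack: [-12]
STORE_FAST v → v=-12. Stack: []
LOAD_FAST_LOAD_FAST a,v → push 9,-12. Stack: [9, -12]
COMPARE_OP bool(>=) → 9 vs -12 = True. Stack: [True]
POP_JUMP_IF_FALSE → pop True; no jump. Stack: []
LOAD_FAST_LOAD_FAST c,v → push 25,-12. Stack: [25, -12]
BINARY_OP | → 25 | -12 = -3. Stack: [-3]
STORE_FAST y → y=-3. Stack: []
LOAD_CONST → push -9. Stack: [-9]
STORE_FAST k → k=-9. Stack: []
LOAD_FAST_LOAD_FAST b,w → push 26,0. Stack: [26, 0]
BINARY_OP - → 26 - 0 = 26. Stack: [26]
LOAD_CONST → push 2. Stack: [26, 2]
BINARY_OP << → 26 << 2 = 104. Stack: [104]
STORE_FAST t → t=104. Stack: []
LOAD_FAST y → push -3. Stack: [-3]
RETURN_VALUE → return -3.

-3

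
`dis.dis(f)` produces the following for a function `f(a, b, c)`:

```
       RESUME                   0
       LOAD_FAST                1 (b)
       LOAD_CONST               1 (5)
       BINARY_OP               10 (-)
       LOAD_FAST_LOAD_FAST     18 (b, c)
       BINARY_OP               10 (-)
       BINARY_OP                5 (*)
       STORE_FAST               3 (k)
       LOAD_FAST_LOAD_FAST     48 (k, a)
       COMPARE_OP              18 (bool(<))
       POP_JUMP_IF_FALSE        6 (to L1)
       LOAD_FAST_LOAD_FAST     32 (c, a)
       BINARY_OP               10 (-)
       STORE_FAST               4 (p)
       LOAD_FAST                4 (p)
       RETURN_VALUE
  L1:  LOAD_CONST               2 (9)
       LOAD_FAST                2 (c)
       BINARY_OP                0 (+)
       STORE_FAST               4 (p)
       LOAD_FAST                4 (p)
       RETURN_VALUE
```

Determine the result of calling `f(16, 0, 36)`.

LOAD_FAST b → push 0. Stack: [0]
LOAD_CONST → push 5. Stack: [0, 5]
BINARY_OP - → 0 - 5 = -5. Stack: [-5]
LOAD_FAST_LOAD_FAST b,c → push 0,36. Stack: [-5, 0, 36]
BINARY_OP - → 0 - 36 = -36. Stack: [-5, -36]
BINARY_OP * → -5 * -36 = 180. Stack: [180]
STORE_FAST k → k=180. Stack: []
LOAD_FAST_LOAD_FAST k,a → push 180,16. Stack: [180, 16]
COMPARE_OP bool(<) → 180 vs 16 = False. Stack: [False]
POP_JUMP_IF_FALSE → pop False; jump. Stack: []
LOAD_CONST → push 9. Stack: [9]
LOAD_FAST c → push 36. Stack: [9, 36]
BINARY_OP + → 9 + 36 = 45. Stack: [45]
STORE_FAST p → p=45. Stack: []
LOAD_FAST p → push 45. Stack: [45]
RETURN_VALUE → return 45.

45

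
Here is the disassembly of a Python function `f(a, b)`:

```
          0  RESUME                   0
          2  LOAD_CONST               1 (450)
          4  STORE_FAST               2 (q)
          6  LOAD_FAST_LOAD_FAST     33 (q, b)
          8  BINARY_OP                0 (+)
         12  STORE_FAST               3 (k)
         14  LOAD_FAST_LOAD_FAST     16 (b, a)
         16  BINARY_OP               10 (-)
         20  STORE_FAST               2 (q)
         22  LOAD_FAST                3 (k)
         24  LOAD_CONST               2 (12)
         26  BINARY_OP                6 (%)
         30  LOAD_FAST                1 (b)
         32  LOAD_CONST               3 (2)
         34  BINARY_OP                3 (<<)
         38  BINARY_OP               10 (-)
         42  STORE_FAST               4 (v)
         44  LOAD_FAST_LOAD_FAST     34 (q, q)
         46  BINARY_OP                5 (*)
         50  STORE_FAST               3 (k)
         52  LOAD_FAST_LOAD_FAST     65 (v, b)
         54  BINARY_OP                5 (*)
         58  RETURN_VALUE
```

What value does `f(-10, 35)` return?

LOAD_CONST → push 450. Stack: [450]
STORE_FAST q → q=450. Stack: []
LOAD_FAST_LOAD_FAST q,b → push 450,35. Stack: [450, 35]
BINARY_OP + → 450 + 35 = 485. Stack: [485]
STORE_FAST k → k=485. Stack: []
LOAD_FAST_LOAD_FAST b,a → push 35,-10. Stack: [35, -10]
BINARY_OP - → 35 - -10 = 45. Stack: [45]
STORE_FAST q → q=45. Stack: []
LOAD_FAST k → push 485. Stack: [485]
LOAD_CONST → push 12. Stack: [485, 12]
BINARY_OP % → 485 % 12 = 5. Stack: [5]
LOAD_FAST b → push 35. Stack: [5, 35]
LOAD_CONST → push 2. Stack: [5, 35, 2]
BINARY_OP << → 35 << 2 = 140. Stack: [5, 140]
BINARY_OP - → 5 - 140 = -135. Stack: [-135]
STORE_FAST v → v=-135. Stack: []
LOAD_FAST_LOAD_FAST q,q → push 45,45. Stack: [45, 45]
BINARY_OP * → 45 * 45 = 2025. Stack: [2025]
STORE_FAST k → k=2025. Stack: []
LOAD_FAST_LOAD_FAST v,b → push -135,35. Stack: [-135, 35]
BINARY_OP * → -135 * 35 = -4725. Stack: [-4725]
RETURN_VALUE → return -4725.

-4725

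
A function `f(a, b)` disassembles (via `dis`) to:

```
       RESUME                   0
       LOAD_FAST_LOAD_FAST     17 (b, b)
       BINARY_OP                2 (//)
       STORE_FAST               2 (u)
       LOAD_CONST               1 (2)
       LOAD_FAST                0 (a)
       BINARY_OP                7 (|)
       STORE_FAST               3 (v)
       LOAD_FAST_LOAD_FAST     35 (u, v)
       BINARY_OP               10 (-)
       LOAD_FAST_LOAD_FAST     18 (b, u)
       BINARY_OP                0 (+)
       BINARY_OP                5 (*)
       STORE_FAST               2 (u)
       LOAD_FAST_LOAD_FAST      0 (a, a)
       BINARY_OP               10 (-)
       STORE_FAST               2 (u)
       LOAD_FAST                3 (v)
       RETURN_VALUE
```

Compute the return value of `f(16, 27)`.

LOAD_FAST_LOAD_FAST b,b → push 27,27. Stack: [27, 27]
BINARY_OP // → 27 // 27 = 1. Stack: [1]
STORE_FAST u → u=1. Stack: []
LOAD_CONST → push 2. Stack: [2]
LOAD_FAST a → push 16. Stack: [2, 16]
BINARY_OP | → 2 | 16 = 18. Stack: [18]
STORE_FAST v → v=18. Stack: []
LOAD_FAST_LOAD_FAST u,v → push 1,18. Stack: [1, 18]
BINARY_OP - → 1 - 18 = -17. Stack: [-17]
LOAD_FAST_LOAD_FAST b,u → push 27,1. Stack: [-17, 27, 1]
BINARY_OP + → 27 + 1 = 28. Stack: [-17, 28]
BINARY_OP * → -17 * 28 = -476. Stack: [-476]
STORE_FAST u → u=-476. Stack: []
LOAD_FAST_LOAD_FAST a,a → push 16,16. Stack: [16, 16]
BINARY_OP - → 16 - 16 = 0. Stack: [0]
STORE_FAST u → u=0. Stack: []
LOAD_FAST v → push 18. Stack: [18]
RETURN_VALUE → return 18.

18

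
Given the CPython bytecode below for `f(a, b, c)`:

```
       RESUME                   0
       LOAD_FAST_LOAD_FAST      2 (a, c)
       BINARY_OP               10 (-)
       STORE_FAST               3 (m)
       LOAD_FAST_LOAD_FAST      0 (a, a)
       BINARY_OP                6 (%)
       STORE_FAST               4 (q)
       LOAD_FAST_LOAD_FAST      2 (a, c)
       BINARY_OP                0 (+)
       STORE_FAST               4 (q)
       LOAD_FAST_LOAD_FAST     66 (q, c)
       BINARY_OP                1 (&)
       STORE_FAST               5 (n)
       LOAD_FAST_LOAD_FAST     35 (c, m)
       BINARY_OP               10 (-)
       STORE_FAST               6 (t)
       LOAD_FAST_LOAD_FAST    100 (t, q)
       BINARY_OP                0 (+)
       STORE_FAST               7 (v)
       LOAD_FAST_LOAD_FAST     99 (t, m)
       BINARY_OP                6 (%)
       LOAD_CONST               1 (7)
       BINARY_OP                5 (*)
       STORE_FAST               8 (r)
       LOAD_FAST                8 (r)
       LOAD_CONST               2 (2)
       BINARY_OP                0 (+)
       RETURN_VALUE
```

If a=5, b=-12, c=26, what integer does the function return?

-110

LOAD_FAST_LOAD_FAST a,c → push 5,26. Stack: [5, 26]
BINARY_OP - → 5 - 26 = -21. Stack: [-21]
STORE_FAST m → m=-21. Stack: []
LOAD_FAST_LOAD_FAST a,a → push 5,5. Stack: [5, 5]
BINARY_OP % → 5 % 5 = 0. Stack: [0]
STORE_FAST q → q=0. Stack: []
LOAD_FAST_LOAD_FAST a,c → push 5,26. Stack: [5, 26]
BINARY_OP + → 5 + 26 = 31. Stack: [31]
STORE_FAST q → q=31. Stack: []
LOAD_FAST_LOAD_FAST q,c → push 31,26. Stack: [31, 26]
BINARY_OP & → 31 & 26 = 26. Stack: [26]
STORE_FAST n → n=26. Stack: []
LOAD_FAST_LOAD_FAST c,m → push 26,-21. Stack: [26, -21]
BINARY_OP - → 26 - -21 = 47. Stack: [47]
STORE_FAST t → t=47. Stack: []
LOAD_FAST_LOAD_FAST t,q → push 47,31. Stack: [47, 31]
BINARY_OP + → 47 + 31 = 78. Stack: [78]
STORE_FAST v → v=78. Stack: []
LOAD_FAST_LOAD_FAST t,m → push 47,-21. Stack: [47, -21]
BINARY_OP % → 47 % -21 = -16. Stack: [-16]
LOAD_CONST → push 7. Stack: [-16, 7]
BINARY_OP * → -16 * 7 = -112. Stack: [-112]
STORE_FAST r → r=-112. Stack: []
LOAD_FAST r → push -112. Stack: [-112]
LOAD_CONST → push 2. Stack: [-112, 2]
BINARY_OP + → -112 + 2 = -110. Stack: [-110]
RETURN_VALUE → return -110.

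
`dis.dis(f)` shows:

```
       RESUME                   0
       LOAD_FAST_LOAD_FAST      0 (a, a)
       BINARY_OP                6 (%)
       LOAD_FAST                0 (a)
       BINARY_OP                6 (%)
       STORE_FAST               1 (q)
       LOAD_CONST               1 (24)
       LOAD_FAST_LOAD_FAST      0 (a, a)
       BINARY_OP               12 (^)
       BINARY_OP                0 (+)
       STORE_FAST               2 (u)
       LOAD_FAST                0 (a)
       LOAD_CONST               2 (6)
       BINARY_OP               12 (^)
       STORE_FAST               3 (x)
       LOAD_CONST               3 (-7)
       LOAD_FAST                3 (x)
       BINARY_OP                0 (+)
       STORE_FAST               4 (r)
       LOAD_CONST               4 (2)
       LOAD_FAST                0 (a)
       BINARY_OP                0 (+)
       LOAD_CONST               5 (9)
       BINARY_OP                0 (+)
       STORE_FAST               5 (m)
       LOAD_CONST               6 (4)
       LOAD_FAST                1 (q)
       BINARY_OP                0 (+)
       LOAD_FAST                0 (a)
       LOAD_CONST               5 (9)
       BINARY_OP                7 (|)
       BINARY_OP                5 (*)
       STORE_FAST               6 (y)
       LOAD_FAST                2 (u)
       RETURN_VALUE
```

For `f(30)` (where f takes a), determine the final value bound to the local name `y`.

124

LOAD_FAST_LOAD_FAST a,a → push 30,30. Stack: [30, 30]
BINARY_OP % → 30 % 30 = 0. Stack: [0]
LOAD_FAST a → push 30. Stack: [0, 30]
BINARY_OP % → 0 % 30 = 0. Stack: [0]
STORE_FAST q → q=0. Stack: []
LOAD_CONST → push 24. Stack: [24]
LOAD_FAST_LOAD_FAST a,a → push 30,30. Stack: [24, 30, 30]
BINARY_OP ^ → 30 ^ 30 = 0. Stack: [24, 0]
BINARY_OP + → 24 + 0 = 24. Stack: [24]
STORE_FAST u → u=24. Stack: []
LOAD_FAST a → push 30. Stack: [30]
LOAD_CONST → push 6. Stack: [30, 6]
BINARY_OP ^ → 30 ^ 6 = 24. Stack: [24]
STORE_FAST x → x=24. Stack: []
LOAD_CONST → push -7. Stack: [-7]
LOAD_FAST x → push 24. Stack: [-7, 24]
BINARY_OP + → -7 + 24 = 17. Stack: [17]
STORE_FAST r → r=17. Stack: []
LOAD_CONST → push 2. Stack: [2]
LOAD_FAST a → push 30. Stack: [2, 30]
BINARY_OP + → 2 + 30 = 32. Stack: [32]
LOAD_CONST → push 9. Stack: [32, 9]
BINARY_OP + → 32 + 9 = 41. Stack: [41]
STORE_FAST m → m=41. Stack: []
LOAD_CONST → push 4. Stack: [4]
LOAD_FAST q → push 0. Stack: [4, 0]
BINARY_OP + → 4 + 0 = 4. Stack: [4]
LOAD_FAST a → push 30. Stack: [4, 30]
LOAD_CONST → push 9. Stack: [4, 30, 9]
BINARY_OP | → 30 | 9 = 31. Stack: [4, 31]
BINARY_OP * → 4 * 31 = 124. Stack: [124]
STORE_FAST y → y=124. Stack: []
LOAD_FAST u → push 24. Stack: [24]
RETURN_VALUE → return 24.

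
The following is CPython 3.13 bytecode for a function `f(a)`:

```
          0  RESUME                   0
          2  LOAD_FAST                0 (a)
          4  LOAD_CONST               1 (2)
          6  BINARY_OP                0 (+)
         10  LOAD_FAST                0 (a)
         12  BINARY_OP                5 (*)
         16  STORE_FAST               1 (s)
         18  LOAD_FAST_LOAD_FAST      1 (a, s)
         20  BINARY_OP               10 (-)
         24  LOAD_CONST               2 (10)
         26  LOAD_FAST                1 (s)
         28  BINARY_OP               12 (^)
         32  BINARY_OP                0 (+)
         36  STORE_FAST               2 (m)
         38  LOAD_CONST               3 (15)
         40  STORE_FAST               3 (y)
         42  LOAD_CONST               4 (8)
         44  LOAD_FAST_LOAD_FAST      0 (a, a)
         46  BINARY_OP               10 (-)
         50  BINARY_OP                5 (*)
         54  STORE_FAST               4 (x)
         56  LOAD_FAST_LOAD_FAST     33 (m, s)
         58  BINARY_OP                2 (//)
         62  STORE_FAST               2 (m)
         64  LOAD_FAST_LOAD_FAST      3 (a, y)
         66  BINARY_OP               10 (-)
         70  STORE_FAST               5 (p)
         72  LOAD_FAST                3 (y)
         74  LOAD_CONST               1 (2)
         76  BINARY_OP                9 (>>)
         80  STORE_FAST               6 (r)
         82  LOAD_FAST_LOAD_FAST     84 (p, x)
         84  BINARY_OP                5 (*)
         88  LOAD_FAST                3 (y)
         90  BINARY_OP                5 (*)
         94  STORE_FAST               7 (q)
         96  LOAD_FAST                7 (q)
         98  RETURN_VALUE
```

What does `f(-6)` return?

0

LOAD_FAST a → push -6. Stack: [-6]
LOAD_CONST → push 2. Stack: [-6, 2]
BINARY_OP + → -6 + 2 = -4. Stack: [-4]
LOAD_FAST a → push -6. Stack: [-4, -6]
BINARY_OP * → -4 * -6 = 24. Stack: [24]
STORE_FAST s → s=24. Stack: []
LOAD_FAST_LOAD_FAST a,s → push -6,24. Stack: [-6, 24]
BINARY_OP - → -6 - 24 = -30. Stack: [-30]
LOAD_CONST → push 10. Stack: [-30, 10]
LOAD_FAST s → push 24. Stack: [-30, 10, 24]
BINARY_OP ^ → 10 ^ 24 = 18. Stack: [-30, 18]
BINARY_OP + → -30 + 18 = -12. Stack: [-12]
STORE_FAST m → m=-12. Stack: []
LOAD_CONST → push 15. Stack: [15]
STORE_FAST y → y=15. Stack: []
LOAD_CONST → push 8. Stack: [8]
LOAD_FAST_LOAD_FAST a,a → push -6,-6. Stack: [8, -6, -6]
BINARY_OP - → -6 - -6 = 0. Stack: [8, 0]
BINARY_OP * → 8 * 0 = 0. Stack: [0]
STORE_FAST x → x=0. Stack: []
LOAD_FAST_LOAD_FAST m,s → push -12,24. Stack: [-12, 24]
BINARY_OP // → -12 // 24 = -1. Stack: [-1]
STORE_FAST m → m=-1. Stack: []
LOAD_FAST_LOAD_FAST a,y → push -6,15. Stack: [-6, 15]
BINARY_OP - → -6 - 15 = -21. Stack: [-21]
STORE_FAST p → p=-21. Stack: []
LOAD_FAST y → push 15. Stack: [15]
LOAD_CONST → push 2. Stack: [15, 2]
BINARY_OP >> → 15 >> 2 = 3. Stack: [3]
STORE_FAST r → r=3. Stack: []
LOAD_FAST_LOAD_FAST p,x → push -21,0. Stack: [-21, 0]
BINARY_OP * → -21 * 0 = 0. Stack: [0]
LOAD_FAST y → push 15. Stack: [0, 15]
BINARY_OP * → 0 * 15 = 0. Stack: [0]
STORE_FAST q → q=0. Stack: []
LOAD_FAST q → push 0. Stack: [0]
RETURN_VALUE → return 0.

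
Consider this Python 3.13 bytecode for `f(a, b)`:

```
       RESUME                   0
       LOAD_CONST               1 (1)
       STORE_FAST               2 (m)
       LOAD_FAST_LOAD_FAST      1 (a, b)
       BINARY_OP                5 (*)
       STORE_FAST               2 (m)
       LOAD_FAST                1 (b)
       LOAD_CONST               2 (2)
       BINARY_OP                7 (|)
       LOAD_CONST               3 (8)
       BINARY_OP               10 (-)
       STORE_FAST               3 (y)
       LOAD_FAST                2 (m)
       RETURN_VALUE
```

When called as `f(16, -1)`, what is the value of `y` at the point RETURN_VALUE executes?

LOAD_CONST → push 1. Stack: [1]
STORE_FAST m → m=1. Stack: []
LOAD_FAST_LOAD_FAST a,b → push 16,-1. Stack: [16, -1]
BINARY_OP * → 16 * -1 = -16. Stack: [-16]
STORE_FAST m → m=-16. Stack: []
LOAD_FAST b → push -1. Stack: [-1]
LOAD_CONST → push 2. Stack: [-1, 2]
BINARY_OP | → -1 | 2 = -1. Stack: [-1]
LOAD_CONST → push 8. Stack: [-1, 8]
BINARY_OP - → -1 - 8 = -9. Stack: [-9]
STORE_FAST y → y=-9. Stack: []
LOAD_FAST m → push -16. Stack: [-16]
RETURN_VALUE → return -16.

-9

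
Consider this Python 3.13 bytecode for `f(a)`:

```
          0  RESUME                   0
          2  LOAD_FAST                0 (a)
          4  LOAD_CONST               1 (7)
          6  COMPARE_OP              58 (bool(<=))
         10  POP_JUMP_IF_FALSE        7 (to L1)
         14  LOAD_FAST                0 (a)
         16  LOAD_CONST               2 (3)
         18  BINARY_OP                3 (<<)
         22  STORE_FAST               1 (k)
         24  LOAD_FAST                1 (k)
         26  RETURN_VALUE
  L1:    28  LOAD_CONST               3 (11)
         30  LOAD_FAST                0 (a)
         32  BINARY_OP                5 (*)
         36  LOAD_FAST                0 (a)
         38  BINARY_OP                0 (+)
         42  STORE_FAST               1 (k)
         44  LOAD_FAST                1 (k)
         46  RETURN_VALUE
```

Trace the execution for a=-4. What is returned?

-32

LOAD_FAST a → push -4. Stack: [-4]
LOAD_CONST → push 7. Stack: [-4, 7]
COMPARE_OP bool(<=) → -4 vs 7 = True. Stack: [True]
POP_JUMP_IF_FALSE → pop True; no jump. Stack: []
LOAD_FAST a → push -4. Stack: [-4]
LOAD_CONST → push 3. Stack: [-4, 3]
BINARY_OP << → -4 << 3 = -32. Stack: [-32]
STORE_FAST k → k=-32. Stack: []
LOAD_FAST k → push -32. Stack: [-32]
RETURN_VALUE → return -32.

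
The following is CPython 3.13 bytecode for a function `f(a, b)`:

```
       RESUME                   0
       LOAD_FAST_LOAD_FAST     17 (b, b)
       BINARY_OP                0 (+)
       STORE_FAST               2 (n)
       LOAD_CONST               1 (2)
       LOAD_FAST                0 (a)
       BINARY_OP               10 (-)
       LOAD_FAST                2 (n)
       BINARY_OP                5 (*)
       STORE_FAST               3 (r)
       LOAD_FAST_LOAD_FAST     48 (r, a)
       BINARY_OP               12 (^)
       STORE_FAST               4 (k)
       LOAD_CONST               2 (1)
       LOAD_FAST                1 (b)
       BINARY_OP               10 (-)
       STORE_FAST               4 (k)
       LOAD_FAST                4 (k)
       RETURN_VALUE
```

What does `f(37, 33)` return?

LOAD_FAST_LOAD_FAST b,b → push 33,33. Stack: [33, 33]
BINARY_OP + → 33 + 33 = 66. Stack: [66]
STORE_FAST n → n=66. Stack: []
LOAD_CONST → push 2. Stack: [2]
LOAD_FAST a → push 37. Stack: [2, 37]
BINARY_OP - → 2 - 37 = -35. Stack: [-35]
LOAD_FAST n → push 66. Stack: [-35, 66]
BINARY_OP * → -35 * 66 = -2310. Stack: [-2310]
STORE_FAST r → r=-2310. Stack: []
LOAD_FAST_LOAD_FAST r,a → push -2310,37. Stack: [-2310, 37]
BINARY_OP ^ → -2310 ^ 37 = -2337. Stack: [-2337]
STORE_FAST k → k=-2337. Stack: []
LOAD_CONST → push 1. Stack: [1]
LOAD_FAST b → push 33. Stack: [1, 33]
BINARY_OP - → 1 - 33 = -32. Stack: [-32]
STORE_FAST k → k=-32. Stack: []
LOAD_FAST k → push -32. Stack: [-32]
RETURN_VALUE → return -32.

-32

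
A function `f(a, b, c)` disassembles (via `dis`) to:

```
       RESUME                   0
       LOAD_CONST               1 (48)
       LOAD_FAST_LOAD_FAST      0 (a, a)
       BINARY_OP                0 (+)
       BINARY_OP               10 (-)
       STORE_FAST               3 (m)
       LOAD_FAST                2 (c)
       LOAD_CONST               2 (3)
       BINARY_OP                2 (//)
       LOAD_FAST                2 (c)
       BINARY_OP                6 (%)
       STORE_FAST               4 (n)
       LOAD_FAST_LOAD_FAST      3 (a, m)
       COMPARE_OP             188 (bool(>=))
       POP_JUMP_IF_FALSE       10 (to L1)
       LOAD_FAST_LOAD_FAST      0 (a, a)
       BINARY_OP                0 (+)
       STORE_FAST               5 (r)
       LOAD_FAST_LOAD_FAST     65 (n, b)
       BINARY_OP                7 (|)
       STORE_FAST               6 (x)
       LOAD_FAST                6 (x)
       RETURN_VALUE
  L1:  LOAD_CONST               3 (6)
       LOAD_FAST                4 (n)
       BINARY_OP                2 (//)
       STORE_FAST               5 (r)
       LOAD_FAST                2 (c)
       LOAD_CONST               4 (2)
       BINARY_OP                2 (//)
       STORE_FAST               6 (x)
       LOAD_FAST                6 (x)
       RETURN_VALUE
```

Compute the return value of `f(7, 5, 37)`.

18

LOAD_CONST → push 48. Stack: [48]
LOAD_FAST_LOAD_FAST a,a → push 7,7. Stack: [48, 7, 7]
BINARY_OP + → 7 + 7 = 14. Stack: [48, 14]
BINARY_OP - → 48 - 14 = 34. Stack: [34]
STORE_FAST m → m=34. Stack: []
LOAD_FAST c → push 37. Stack: [37]
LOAD_CONST → push 3. Stack: [37, 3]
BINARY_OP // → 37 // 3 = 12. Stack: [12]
LOAD_FAST c → push 37. Stack: [12, 37]
BINARY_OP % → 12 % 37 = 12. Stack: [12]
STORE_FAST n → n=12. Stack: []
LOAD_FAST_LOAD_FAST a,m → push 7,34. Stack: [7, 34]
COMPARE_OP bool(>=) → 7 vs 34 = False. Stack: [False]
POP_JUMP_IF_FALSE → pop False; jump. Stack: []
LOAD_CONST → push 6. Stack: [6]
LOAD_FAST n → push 12. Stack: [6, 12]
BINARY_OP // → 6 // 12 = 0. Stack: [0]
STORE_FAST r → r=0. Stack: []
LOAD_FAST c → push 37. Stack: [37]
LOAD_CONST → push 2. Stack: [37, 2]
BINARY_OP // → 37 // 2 = 18. Stack: [18]
STORE_FAST x → x=18. Stack: []
LOAD_FAST x → push 18. Stack: [18]
RETURN_VALUE → return 18.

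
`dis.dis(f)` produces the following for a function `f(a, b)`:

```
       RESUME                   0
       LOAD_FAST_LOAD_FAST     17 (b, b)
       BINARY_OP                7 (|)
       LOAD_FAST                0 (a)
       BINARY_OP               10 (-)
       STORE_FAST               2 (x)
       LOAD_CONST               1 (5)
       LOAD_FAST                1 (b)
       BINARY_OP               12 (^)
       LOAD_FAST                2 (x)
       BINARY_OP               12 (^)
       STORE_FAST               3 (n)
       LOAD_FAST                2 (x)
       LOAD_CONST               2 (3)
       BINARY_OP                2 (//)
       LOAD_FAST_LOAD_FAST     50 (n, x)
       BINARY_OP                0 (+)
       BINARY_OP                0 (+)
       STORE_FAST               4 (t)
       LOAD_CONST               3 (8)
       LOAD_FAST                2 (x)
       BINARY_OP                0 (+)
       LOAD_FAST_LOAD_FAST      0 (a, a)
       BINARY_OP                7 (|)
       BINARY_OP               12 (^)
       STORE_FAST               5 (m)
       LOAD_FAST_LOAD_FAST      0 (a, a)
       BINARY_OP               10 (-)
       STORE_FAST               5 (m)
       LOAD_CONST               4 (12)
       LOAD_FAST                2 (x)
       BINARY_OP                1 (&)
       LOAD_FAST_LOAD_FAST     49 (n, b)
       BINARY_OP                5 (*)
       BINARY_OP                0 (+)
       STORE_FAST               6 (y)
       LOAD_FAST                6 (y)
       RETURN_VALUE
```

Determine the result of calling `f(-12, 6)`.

102

LOAD_FAST_LOAD_FAST b,b → push 6,6. Stack: [6, 6]
BINARY_OP | → 6 | 6 = 6. Stack: [6]
LOAD_FAST a → push -12. Stack: [6, -12]
BINARY_OP - → 6 - -12 = 18. Stack: [18]
STORE_FAST x → x=18. Stack: []
LOAD_CONST → push 5. Stack: [5]
LOAD_FAST b → push 6. Stack: [5, 6]
BINARY_OP ^ → 5 ^ 6 = 3. Stack: [3]
LOAD_FAST x → push 18. Stack: [3, 18]
BINARY_OP ^ → 3 ^ 18 = 17. Stack: [17]
STORE_FAST n → n=17. Stack: []
LOAD_FAST x → push 18. Stack: [18]
LOAD_CONST → push 3. Stack: [18, 3]
BINARY_OP // → 18 // 3 = 6. Stack: [6]
LOAD_FAST_LOAD_FAST n,x → push 17,18. Stack: [6, 17, 18]
BINARY_OP + → 17 + 18 = 35. Stack: [6, 35]
BINARY_OP + → 6 + 35 = 41. Stack: [41]
STORE_FAST t → t=41. Stack: []
LOAD_CONST → push 8. Stack: [8]
LOAD_FAST x → push 18. Stack: [8, 18]
BINARY_OP + → 8 + 18 = 26. Stack: [26]
LOAD_FAST_LOAD_FAST a,a → push -12,-12. Stack: [26, -12, -12]
BINARY_OP | → -12 | -12 = -12. Stack: [26, -12]
BINARY_OP ^ → 26 ^ -12 = -18. Stack: [-18]
STORE_FAST m → m=-18. Stack: []
LOAD_FAST_LOAD_FAST a,a → push -12,-12. Stack: [-12, -12]
BINARY_OP - → -12 - -12 = 0. Stack: [0]
STORE_FAST m → m=0. Stack: []
LOAD_CONST → push 12. Stack: [12]
LOAD_FAST x → push 18. Stack: [12, 18]
BINARY_OP & → 12 & 18 = 0. Stack: [0]
LOAD_FAST_LOAD_FAST n,b → push 17,6. Stack: [0, 17, 6]
BINARY_OP * → 17 * 6 = 102. Stack: [0, 102]
BINARY_OP + → 0 + 102 = 102. Stack: [102]
STORE_FAST y → y=102. Stack: []
LOAD_FAST y → push 102. Stack: [102]
RETURN_VALUE → return 102.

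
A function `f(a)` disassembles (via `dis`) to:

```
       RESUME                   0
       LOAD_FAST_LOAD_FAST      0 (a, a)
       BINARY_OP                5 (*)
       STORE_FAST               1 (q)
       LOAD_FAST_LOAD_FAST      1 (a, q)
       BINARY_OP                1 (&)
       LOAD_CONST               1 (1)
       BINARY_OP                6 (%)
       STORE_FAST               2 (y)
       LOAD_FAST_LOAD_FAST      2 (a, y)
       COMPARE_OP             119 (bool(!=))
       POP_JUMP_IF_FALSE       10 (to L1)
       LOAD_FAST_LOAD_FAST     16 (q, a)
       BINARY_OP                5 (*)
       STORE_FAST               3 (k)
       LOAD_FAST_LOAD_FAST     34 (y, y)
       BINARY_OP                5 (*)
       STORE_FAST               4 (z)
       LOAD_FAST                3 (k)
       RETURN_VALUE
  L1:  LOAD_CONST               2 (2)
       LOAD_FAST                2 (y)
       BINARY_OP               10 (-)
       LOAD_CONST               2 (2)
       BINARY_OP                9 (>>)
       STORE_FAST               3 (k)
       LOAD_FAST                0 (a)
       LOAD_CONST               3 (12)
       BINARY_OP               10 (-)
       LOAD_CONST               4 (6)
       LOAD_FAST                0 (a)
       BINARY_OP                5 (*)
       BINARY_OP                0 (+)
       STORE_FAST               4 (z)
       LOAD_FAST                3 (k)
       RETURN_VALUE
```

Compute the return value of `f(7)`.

343

LOAD_FAST_LOAD_FAST a,a → push 7,7. Stack: [7, 7]
BINARY_OP * → 7 * 7 = 49. Stack: [49]
STORE_FAST q → q=49. Stack: []
LOAD_FAST_LOAD_FAST a,q → push 7,49. Stack: [7, 49]
BINARY_OP & → 7 & 49 = 1. Stack: [1]
LOAD_CONST → push 1. Stack: [1, 1]
BINARY_OP % → 1 % 1 = 0. Stack: [0]
STORE_FAST y → y=0. Stack: []
LOAD_FAST_LOAD_FAST a,y → push 7,0. Stack: [7, 0]
COMPARE_OP bool(!=) → 7 vs 0 = True. Stack: [True]
POP_JUMP_IF_FALSE → pop True; no jump. Stack: []
LOAD_FAST_LOAD_FAST q,a → push 49,7. Stack: [49, 7]
BINARY_OP * → 49 * 7 = 343. Stack: [343]
STORE_FAST k → k=343. Stack: []
LOAD_FAST_LOAD_FAST y,y → push 0,0. Stack: [0, 0]
BINARY_OP * → 0 * 0 = 0. Stack: [0]
STORE_FAST z → z=0. Stack: []
LOAD_FAST k → push 343. Stack: [343]
RETURN_VALUE → return 343.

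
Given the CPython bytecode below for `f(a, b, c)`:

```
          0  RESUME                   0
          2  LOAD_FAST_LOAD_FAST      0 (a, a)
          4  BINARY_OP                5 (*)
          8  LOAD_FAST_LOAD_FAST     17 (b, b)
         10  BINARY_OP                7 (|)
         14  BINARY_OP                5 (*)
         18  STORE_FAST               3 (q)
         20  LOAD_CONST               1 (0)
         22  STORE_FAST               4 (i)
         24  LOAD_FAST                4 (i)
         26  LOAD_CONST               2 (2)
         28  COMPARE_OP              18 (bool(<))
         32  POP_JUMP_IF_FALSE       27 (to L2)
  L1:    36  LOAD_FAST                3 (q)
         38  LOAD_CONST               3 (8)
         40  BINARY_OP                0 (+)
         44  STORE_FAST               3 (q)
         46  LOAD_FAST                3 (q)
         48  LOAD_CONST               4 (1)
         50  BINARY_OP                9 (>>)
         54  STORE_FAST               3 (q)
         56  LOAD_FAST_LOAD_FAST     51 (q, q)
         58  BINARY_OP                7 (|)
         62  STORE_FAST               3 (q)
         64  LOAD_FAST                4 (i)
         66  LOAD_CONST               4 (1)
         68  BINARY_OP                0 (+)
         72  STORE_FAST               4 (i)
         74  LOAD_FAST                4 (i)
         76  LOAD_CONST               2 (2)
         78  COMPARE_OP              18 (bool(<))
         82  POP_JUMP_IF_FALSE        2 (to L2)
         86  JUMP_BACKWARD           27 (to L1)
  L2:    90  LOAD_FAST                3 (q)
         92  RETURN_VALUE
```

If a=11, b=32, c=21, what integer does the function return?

LOAD_FAST_LOAD_FAST a,a → push 11,11. Stack: [11, 11]
BINARY_OP * → 11 * 11 = 121. Stack: [121]
LOAD_FAST_LOAD_FAST b,b → push 32,32. Stack: [121, 32, 32]
BINARY_OP | → 32 | 32 = 32. Stack: [121, 32]
BINARY_OP * → 121 * 32 = 3872. Stack: [3872]
STORE_FAST q → q=3872. Stack: []
LOAD_CONST → push 0. Stack: [0]
STORE_FAST i → i=0. Stack: []
LOAD_FAST i → push 0. Stack: [0]
LOAD_CONST → push 2. Stack: [0, 2]
COMPARE_OP bool(<) → 0 vs 2 = True. Stack: [True]
POP_JUMP_IF_FALSE → pop True; no jump. Stack: []
LOAD_FAST q → push 3872. Stack: [3872]
LOAD_CONST → push 8. Stack: [3872, 8]
BINARY_OP + → 3872 + 8 = 3880. Stack: [3880]
STORE_FAST q → q=3880. Stack: []
LOAD_FAST q → push 3880. Stack: [3880]
LOAD_CONST → push 1. Stack: [3880, 1]
BINARY_OP >> → 3880 >> 1 = 1940. Stack: [1940]
STORE_FAST q → q=1940. Stack: []
LOAD_FAST_LOAD_FAST q,q → push 1940,1940. Stack: [1940, 1940]
BINARY_OP | → 1940 | 1940 = 1940. Stack: [1940]
STORE_FAST q → q=1940. Stack: []
LOAD_FAST i → push 0. Stack: [0]
LOAD_CONST → push 1. Stack: [0, 1]
BINARY_OP + → 0 + 1 = 1. Stack: [1]
STORE_FAST i → i=1. Stack: []
LOAD_FAST i → push 1. Stack: [1]
LOAD_CONST → push 2. Stack: [1, 2]
COMPARE_OP bool(<) → 1 vs 2 = True. Stack: [True]
POP_JUMP_IF_FALSE → pop True; no jump. Stack: []
LOAD_FAST q → push 1940. Stack: [1940]
LOAD_CONST → push 8. Stack: [1940, 8]
BINARY_OP + → 1940 + 8 = 1948. Stack: [1948]
STORE_FAST q → q=1948. Stack: []
LOAD_FAST q → push 1948. Stack: [1948]
LOAD_CONST → push 1. Stack: [1948, 1]
BINARY_OP >> → 1948 >> 1 = 974. Stack: [974]
STORE_FAST q → q=974. Stack: []
LOAD_FAST_LOAD_FAST q,q → push 974,974. Stack: [974, 974]
BINARY_OP | → 974 | 974 = 974. Stack: [974]
STORE_FAST q → q=974. Stack: []
LOAD_FAST i → push 1. Stack: [1]
LOAD_CONST → push 1. Stack: [1, 1]
BINARY_OP + → 1 + 1 = 2. Stack: [2]
STORE_FAST i → i=2. Stack: []
LOAD_FAST i → push 2. Stack: [2]
LOAD_CONST → push 2. Stack: [2, 2]
COMPARE_OP bool(<) → 2 vs 2 = False. Stack: [False]
POP_JUMP_IF_FALSE → pop False; jump. Stack: []
LOAD_FAST q → push 974. Stack: [974]
RETURN_VALUE → return 974.

974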